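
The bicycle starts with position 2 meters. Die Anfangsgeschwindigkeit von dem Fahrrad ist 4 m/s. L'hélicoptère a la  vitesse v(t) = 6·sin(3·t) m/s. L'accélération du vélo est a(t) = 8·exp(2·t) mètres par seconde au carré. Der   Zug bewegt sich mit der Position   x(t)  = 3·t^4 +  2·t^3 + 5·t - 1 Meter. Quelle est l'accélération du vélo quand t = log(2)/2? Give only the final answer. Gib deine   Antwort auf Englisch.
The acceleration at t = log(2)/2 is a = 16.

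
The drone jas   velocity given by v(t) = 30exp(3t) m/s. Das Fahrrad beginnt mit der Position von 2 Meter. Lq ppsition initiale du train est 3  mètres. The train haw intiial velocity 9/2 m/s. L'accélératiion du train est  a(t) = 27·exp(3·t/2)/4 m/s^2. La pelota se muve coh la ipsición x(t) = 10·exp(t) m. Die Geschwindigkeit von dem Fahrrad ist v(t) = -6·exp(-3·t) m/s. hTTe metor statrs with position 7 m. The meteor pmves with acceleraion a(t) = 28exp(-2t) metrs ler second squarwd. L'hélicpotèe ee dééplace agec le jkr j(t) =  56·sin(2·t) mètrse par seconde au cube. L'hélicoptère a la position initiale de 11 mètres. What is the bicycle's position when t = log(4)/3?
Starting from velocity v(t) = -6·exp(-3·t), we take 1 antiderivative. The integral of velocity is position. Using x(0) = 2, we get x(t) = 2·exp(-3·t). We have position x(t) = 2·exp(-3·t). Substituting t = log(4)/3: x(log(4)/3) = 1/2.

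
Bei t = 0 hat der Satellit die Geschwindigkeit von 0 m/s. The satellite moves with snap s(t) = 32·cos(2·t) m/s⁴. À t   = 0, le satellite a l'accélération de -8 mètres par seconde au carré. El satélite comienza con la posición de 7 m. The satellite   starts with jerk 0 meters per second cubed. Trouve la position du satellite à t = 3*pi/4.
Pour résoudre ceci, nous devons prendre 4 primitives de notre équation du snap s(t) = 32·cos(2·t). En prenant ∫s(t)dt et en appliquant j(0) = 0, nous trouvons j(t) = 16·sin(2·t). En prenant ∫j(t)dt et en appliquant a(0) = -8, nous trouvons a(t) = -8·cos(2·t). En prenant ∫a(t)dt et en appliquant v(0) = 0, nous trouvons v(t) = -4·sin(2·t). L'intégrale de la vitesse est la position. En utilisant x(0) = 7, nous obtenons x(t) = 2·cos(2·t) + 5. Nous avons la position x(t) = 2·cos(2·t) + 5. En substituant t = 3*pi/4: x(3*pi/4) = 5.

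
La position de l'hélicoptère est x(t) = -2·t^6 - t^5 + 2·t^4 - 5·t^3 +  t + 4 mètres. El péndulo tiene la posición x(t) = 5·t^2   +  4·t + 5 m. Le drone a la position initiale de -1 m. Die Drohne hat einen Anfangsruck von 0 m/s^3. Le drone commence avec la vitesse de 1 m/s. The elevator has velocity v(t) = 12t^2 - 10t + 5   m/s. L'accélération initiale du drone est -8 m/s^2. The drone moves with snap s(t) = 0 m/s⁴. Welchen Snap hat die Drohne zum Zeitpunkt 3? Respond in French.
Nous avons le snap s(t) = 0. En substituant t = 3: s(3) = 0.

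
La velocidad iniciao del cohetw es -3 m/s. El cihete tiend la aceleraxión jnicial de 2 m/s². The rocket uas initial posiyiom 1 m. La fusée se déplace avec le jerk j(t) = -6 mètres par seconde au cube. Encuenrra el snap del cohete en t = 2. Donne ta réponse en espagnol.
Partiendo de la sacudida j(t) = -6, tomamos 1 derivada. Derivando la sacudida, obtenemos el snap: s(t) = 0. De la ecuación del snap s(t) = 0, sustituimos t = 2 para obtener s = 0.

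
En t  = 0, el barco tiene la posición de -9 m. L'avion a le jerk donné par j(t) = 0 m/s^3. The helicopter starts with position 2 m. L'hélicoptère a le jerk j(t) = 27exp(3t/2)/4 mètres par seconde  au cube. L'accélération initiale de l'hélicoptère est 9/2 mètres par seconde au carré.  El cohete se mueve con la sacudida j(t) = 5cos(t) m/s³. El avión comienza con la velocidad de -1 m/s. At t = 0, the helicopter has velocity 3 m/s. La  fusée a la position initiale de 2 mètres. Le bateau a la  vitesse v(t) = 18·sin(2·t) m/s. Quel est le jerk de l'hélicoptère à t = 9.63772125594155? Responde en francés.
De l'équation du jerk j(t) = 27·exp(3·t/2)/4, nous substituons t = 9.63772125594155 pour obtenir j = 12814967.5911168.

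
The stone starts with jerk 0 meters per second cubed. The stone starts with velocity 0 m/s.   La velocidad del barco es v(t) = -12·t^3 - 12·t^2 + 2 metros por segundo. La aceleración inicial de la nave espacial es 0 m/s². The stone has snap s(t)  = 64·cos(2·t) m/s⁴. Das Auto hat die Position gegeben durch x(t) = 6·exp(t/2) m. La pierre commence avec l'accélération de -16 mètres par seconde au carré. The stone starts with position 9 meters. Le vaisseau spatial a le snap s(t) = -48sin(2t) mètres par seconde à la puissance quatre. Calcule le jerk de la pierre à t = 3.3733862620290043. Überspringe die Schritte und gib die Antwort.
À t = 3.3733862620290043, j = 14.3091065064982.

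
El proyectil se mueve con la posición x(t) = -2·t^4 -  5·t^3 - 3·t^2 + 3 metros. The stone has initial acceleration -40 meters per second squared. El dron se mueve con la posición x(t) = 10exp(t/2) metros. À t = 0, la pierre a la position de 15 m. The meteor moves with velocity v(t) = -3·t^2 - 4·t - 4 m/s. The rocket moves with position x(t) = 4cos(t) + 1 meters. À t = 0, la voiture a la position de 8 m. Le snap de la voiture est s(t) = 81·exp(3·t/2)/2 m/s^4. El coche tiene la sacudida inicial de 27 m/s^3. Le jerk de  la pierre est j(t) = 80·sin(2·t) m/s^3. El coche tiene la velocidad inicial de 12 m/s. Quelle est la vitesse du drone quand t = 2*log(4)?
Nous devons dériver notre équation de la position x(t) = 10·exp(t/2) 1 fois. La dérivée de la position donne la vitesse: v(t) = 5·exp(t/2). En utilisant v(t) = 5·exp(t/2) et en substituant t = 2*log(4), nous trouvons v = 20.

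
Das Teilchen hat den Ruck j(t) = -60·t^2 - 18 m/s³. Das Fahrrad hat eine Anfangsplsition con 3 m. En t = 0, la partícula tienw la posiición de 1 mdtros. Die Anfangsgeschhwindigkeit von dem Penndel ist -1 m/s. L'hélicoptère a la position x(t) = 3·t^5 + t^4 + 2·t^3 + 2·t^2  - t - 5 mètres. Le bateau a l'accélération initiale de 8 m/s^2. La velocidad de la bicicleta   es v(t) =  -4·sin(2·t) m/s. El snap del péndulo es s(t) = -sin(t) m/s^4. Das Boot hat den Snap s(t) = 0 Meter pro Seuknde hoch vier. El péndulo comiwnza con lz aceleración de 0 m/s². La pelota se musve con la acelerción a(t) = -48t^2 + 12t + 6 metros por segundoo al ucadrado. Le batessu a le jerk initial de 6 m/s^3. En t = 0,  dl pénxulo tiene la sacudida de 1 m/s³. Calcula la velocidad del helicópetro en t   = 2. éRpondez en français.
Pour résoudre ceci, nous devons prendre 1 dérivée de notre équation de la position x(t) = 3·t^5 + t^4 + 2·t^3 + 2·t^2 - t - 5. La dérivée de la position donne la vitesse: v(t) = 15·t^4 + 4·t^3 + 6·t^2 + 4·t - 1. De l'équation de la vitesse v(t) = 15·t^4 + 4·t^3 + 6·t^2 + 4·t - 1, nous substituons t = 2 pour obtenir v = 303.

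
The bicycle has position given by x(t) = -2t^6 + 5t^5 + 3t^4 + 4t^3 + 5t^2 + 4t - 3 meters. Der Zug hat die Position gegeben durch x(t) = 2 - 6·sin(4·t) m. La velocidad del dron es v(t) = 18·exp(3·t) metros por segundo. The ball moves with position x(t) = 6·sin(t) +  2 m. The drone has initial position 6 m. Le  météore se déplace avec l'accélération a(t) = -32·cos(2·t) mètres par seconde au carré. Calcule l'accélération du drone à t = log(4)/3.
En partant de la vitesse v(t) = 18·exp(3·t), nous prenons 1 dérivée. En prenant d/dt de v(t), nous trouvons a(t) = 54·exp(3·t). En utilisant a(t) = 54·exp(3·t) et en substituant t = log(4)/3, nous trouvons a = 216.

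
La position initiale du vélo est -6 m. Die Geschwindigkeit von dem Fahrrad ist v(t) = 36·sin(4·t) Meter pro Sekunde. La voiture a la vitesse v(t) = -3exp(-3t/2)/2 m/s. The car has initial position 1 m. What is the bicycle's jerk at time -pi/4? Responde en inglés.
To solve this, we need to take 2 derivatives of our velocity equation v(t) = 36·sin(4·t). Differentiating velocity, we get acceleration: a(t) = 144·cos(4·t). The derivative of acceleration gives jerk: j(t) = -576·sin(4·t). We have jerk j(t) = -576·sin(4·t). Substituting t = -pi/4: j(-pi/4) = 0.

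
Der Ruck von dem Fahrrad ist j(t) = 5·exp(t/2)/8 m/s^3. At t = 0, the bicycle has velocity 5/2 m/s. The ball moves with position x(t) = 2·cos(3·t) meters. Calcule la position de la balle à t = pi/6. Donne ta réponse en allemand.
Wir haben die Position x(t) = 2·cos(3·t). Durch Einsetzen von t = pi/6: x(pi/6) = 0.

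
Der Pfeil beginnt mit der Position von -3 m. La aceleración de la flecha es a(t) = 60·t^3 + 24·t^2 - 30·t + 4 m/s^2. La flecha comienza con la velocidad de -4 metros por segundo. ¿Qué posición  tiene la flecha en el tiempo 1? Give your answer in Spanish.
Necesitamos integrar nuestra ecuación de la aceleración a(t) = 60·t^3 + 24·t^2 - 30·t + 4 2 veces. Tomando ∫a(t)dt y aplicando v(0) = -4, encontramos v(t) = 15·t^4 + 8·t^3 - 15·t^2 + 4·t - 4. La integral de la velocidad es la posición. Usando x(0) = -3, obtenemos x(t) = 3·t^5 + 2·t^4 - 5·t^3 + 2·t^2 - 4·t - 3. Usando x(t) = 3·t^5 + 2·t^4 - 5·t^3 + 2·t^2 - 4·t - 3 y sustituyendo t = 1, encontramos x = -5.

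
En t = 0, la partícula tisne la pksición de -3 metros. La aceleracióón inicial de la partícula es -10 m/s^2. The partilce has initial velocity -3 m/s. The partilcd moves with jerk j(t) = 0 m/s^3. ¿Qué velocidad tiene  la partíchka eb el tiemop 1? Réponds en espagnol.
Para resolver esto, necesitamos tomar 2 antiderivadas de nuestra ecuación de la sacudida j(t) = 0. Integrando la sacudida y usando la condición inicial a(0) = -10, obtenemos a(t) = -10. La integral de la aceleración, con v(0) = -3, da la velocidad: v(t) = -10·t - 3. Usando v(t) = -10·t - 3 y sustituyendo t = 1, encontramos v = -13.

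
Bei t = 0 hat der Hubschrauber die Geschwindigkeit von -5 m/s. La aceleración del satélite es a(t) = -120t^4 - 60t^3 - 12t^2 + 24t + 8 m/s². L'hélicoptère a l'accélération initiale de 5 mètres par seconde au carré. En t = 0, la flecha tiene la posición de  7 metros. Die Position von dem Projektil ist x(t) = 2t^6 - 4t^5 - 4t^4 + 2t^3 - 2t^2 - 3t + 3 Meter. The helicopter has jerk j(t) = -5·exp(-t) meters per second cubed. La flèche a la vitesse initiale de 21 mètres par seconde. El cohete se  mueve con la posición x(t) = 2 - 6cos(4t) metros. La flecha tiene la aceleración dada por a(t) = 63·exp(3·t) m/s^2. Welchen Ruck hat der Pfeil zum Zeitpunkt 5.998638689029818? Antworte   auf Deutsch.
Ausgehend von der Beschleunigung a(t) = 63·exp(3·t), nehmen wir 1 Ableitung. Mit d/dt von a(t) finden wir j(t) = 189·exp(3·t). Wir haben den Ruck j(t) = 189·exp(3·t). Durch Einsetzen von t = 5.998638689029818: j(5.998638689029818) = 12359156992.3698.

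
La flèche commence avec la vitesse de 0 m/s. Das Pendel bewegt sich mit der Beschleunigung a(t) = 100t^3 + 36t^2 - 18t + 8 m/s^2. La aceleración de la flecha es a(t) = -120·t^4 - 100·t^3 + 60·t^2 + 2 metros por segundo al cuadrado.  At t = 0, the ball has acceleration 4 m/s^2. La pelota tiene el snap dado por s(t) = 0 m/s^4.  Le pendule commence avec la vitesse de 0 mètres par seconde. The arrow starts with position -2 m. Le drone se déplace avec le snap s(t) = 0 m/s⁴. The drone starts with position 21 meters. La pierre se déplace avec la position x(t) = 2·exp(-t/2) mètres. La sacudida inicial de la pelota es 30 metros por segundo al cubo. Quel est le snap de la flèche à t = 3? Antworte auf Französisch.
En partant de l'accélération a(t) = -120·t^4 - 100·t^3 + 60·t^2 + 2, nous prenons 2 dérivées. En dérivant l'accélération, nous obtenons le jerk: j(t) = -480·t^3 - 300·t^2 + 120·t. En dérivant le jerk, nous obtenons le snap: s(t) = -1440·t^2 - 600·t + 120. En utilisant s(t) = -1440·t^2 - 600·t + 120 et en substituant t = 3, nous trouvons s = -14640.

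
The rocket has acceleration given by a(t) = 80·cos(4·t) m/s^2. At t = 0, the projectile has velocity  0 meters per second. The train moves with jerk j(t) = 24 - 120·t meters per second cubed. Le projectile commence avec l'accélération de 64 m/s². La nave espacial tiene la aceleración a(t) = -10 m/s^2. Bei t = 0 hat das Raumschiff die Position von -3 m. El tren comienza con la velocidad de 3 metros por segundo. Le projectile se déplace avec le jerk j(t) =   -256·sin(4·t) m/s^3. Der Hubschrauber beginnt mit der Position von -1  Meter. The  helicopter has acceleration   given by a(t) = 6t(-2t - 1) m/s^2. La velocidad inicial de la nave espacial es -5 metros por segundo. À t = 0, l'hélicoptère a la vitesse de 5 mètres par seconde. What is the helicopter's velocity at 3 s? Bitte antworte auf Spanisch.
Partiendo de la aceleración a(t) = 6·t·(-2·t - 1), tomamos 1 integral. Integrando la aceleración y usando la condición inicial v(0) = 5, obtenemos v(t) = -4·t^3 - 3·t^2 + 5. De la ecuación de la velocidad v(t) = -4·t^3 - 3·t^2 + 5, sustituimos t = 3 para obtener v = -130.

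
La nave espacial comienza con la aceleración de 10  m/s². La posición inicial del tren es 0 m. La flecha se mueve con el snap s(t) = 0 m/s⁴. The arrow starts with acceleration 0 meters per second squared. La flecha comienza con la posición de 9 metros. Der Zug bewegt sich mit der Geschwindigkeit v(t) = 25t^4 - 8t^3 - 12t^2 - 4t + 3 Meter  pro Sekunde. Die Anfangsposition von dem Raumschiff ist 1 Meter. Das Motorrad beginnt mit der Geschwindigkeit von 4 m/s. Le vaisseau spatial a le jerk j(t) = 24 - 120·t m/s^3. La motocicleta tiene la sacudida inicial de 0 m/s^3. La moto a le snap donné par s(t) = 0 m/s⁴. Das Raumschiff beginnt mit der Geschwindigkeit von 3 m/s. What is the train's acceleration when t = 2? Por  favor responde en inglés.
Starting from velocity v(t) = 25·t^4 - 8·t^3 - 12·t^2 - 4·t + 3, we take 1 derivative. Taking d/dt of v(t), we find a(t) = 100·t^3 - 24·t^2 - 24·t - 4. We have acceleration a(t) = 100·t^3 - 24·t^2 - 24·t - 4. Substituting t = 2: a(2) = 652.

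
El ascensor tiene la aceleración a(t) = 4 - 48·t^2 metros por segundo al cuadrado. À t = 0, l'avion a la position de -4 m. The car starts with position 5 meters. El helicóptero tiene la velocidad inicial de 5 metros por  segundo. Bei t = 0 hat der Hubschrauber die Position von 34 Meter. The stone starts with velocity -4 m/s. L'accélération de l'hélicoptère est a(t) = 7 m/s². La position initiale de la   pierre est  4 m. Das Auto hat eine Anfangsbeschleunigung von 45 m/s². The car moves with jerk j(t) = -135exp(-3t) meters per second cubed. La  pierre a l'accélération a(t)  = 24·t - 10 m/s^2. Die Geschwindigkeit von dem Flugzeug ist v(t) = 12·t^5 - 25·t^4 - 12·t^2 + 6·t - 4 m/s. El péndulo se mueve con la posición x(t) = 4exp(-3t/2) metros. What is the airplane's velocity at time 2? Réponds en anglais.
Using v(t) = 12·t^5 - 25·t^4 - 12·t^2 + 6·t - 4 and substituting t = 2, we find v = -56.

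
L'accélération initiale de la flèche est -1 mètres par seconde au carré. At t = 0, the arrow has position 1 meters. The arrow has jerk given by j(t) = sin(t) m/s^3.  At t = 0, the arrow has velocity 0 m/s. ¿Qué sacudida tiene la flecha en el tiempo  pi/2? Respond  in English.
We have jerk j(t) = sin(t). Substituting t = pi/2: j(pi/2) = 1.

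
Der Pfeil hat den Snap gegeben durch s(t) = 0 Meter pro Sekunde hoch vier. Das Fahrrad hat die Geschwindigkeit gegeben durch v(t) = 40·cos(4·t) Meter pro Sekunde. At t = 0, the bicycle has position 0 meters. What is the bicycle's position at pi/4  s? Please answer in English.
To find the answer, we compute 1 integral of v(t) = 40·cos(4·t). The antiderivative of velocity is position. Using x(0) = 0, we get x(t) = 10·sin(4·t). We have position x(t) = 10·sin(4·t). Substituting t = pi/4: x(pi/4) = 0.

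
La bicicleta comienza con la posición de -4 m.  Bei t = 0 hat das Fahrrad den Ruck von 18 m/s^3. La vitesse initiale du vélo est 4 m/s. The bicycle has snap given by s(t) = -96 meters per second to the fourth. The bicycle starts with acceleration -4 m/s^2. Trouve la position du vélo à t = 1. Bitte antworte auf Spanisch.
Debemos encontrar la antiderivada de nuestra ecuación del snap s(t) = -96 4 veces. Integrando el snap y usando la condición inicial j(0) = 18, obtenemos j(t) = 18 - 96·t. La integral de la sacudida es la aceleración. Usando a(0) = -4, obtenemos a(t) = -48·t^2 + 18·t - 4. La integral de la aceleración, con v(0) = 4, da la velocidad: v(t) = -16·t^3 + 9·t^2 - 4·t + 4. Integrando la velocidad y usando la condición inicial x(0) = -4, obtenemos x(t) = -4·t^4 + 3·t^3 - 2·t^2 + 4·t - 4. De la ecuación de la posición x(t) = -4·t^4 + 3·t^3 - 2·t^2 + 4·t - 4, sustituimos t = 1 para obtener x = -3.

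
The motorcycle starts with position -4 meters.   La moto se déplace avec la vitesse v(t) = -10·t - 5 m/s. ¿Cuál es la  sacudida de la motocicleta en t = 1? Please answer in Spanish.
Partiendo de la velocidad v(t) = -10·t - 5, tomamos 2 derivadas. Tomando d/dt de v(t), encontramos a(t) = -10. Derivando la aceleración, obtenemos la sacudida: j(t) = 0. Tenemos la sacudida j(t) = 0. Sustituyendo t = 1: j(1) = 0.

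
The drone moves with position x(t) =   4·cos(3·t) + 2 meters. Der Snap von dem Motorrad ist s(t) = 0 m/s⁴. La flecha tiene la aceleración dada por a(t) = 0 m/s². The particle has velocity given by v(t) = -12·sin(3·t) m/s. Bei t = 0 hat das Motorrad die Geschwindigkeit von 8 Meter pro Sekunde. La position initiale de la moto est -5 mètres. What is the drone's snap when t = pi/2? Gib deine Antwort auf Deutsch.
Ausgehend von der Position x(t) = 4·cos(3·t) + 2, nehmen wir 4 Ableitungen. Die Ableitung von der Position ergibt die Geschwindigkeit: v(t) = -12·sin(3·t). Die Ableitung von der Geschwindigkeit ergibt die Beschleunigung: a(t) = -36·cos(3·t). Mit d/dt von a(t) finden wir j(t) = 108·sin(3·t). Durch Ableiten von dem Ruck erhalten wir den Snap: s(t) = 324·cos(3·t). Wir haben den Snap s(t) = 324·cos(3·t). Durch Einsetzen von t = pi/2: s(pi/2) = 0.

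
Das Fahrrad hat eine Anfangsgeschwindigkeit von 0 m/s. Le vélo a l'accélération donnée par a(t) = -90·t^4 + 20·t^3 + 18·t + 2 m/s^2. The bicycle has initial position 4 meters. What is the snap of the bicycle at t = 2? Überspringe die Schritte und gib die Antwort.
The snap at t = 2 is s = -4080.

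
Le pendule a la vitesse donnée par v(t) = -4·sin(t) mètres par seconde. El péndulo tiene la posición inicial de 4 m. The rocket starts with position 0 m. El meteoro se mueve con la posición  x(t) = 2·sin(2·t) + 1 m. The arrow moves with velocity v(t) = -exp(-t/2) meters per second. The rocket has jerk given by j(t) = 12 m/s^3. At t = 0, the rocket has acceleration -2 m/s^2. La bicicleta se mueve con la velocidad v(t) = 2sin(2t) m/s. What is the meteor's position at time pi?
Using x(t) = 2·sin(2·t) + 1 and substituting t = pi, we find x = 1.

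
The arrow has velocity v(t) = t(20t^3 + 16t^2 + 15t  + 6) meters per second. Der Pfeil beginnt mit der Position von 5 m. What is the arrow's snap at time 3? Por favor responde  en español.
Partiendo de la velocidad v(t) = t·(20·t^3 + 16·t^2 + 15·t + 6), tomamos 3 derivadas. Tomando d/dt de v(t), encontramos a(t) = 20·t^3 + 16·t^2 + t·(60·t^2 + 32·t + 15) + 15·t + 6. Derivando la aceleración, obtenemos la sacudida: j(t) = 120·t^2 + t·(120·t + 32) + 64·t + 30. Tomando d/dt de j(t), encontramos s(t) = 480·t + 96. Tenemos el snap s(t) = 480·t + 96. Sustituyendo t = 3: s(3) = 1536.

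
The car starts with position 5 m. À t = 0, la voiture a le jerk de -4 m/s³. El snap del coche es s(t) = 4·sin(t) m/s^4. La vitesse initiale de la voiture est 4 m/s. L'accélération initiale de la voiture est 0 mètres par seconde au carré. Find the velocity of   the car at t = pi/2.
We need to integrate our snap equation s(t) = 4·sin(t) 3 times. Taking ∫s(t)dt and applying j(0) = -4, we find j(t) = -4·cos(t). The antiderivative of jerk, with a(0) = 0, gives acceleration: a(t) = -4·sin(t). Integrating acceleration and using the initial condition v(0) = 4, we get v(t) = 4·cos(t). We have velocity v(t) = 4·cos(t). Substituting t = pi/2: v(pi/2) = 0.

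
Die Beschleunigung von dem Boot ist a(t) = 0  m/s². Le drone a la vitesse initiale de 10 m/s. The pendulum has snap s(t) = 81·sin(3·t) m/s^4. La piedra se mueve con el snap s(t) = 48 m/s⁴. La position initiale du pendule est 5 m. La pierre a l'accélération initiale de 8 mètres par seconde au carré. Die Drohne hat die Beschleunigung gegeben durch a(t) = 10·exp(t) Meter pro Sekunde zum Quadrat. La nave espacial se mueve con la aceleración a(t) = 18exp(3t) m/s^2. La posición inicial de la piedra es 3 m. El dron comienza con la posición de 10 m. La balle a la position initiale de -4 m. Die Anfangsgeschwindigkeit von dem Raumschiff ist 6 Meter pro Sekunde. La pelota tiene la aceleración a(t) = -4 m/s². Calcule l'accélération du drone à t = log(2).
Nous avons l'accélération a(t) = 10·exp(t). En substituant t = log(2): a(log(2)) = 20.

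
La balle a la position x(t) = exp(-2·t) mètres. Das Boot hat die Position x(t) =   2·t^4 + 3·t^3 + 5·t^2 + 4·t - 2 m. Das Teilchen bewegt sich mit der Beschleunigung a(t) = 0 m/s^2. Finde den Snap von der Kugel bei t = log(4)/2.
Ausgehend von der Position x(t) = exp(-2·t), nehmen wir 4 Ableitungen. Die Ableitung von der Position ergibt die Geschwindigkeit: v(t) = -2·exp(-2·t). Durch Ableiten von der Geschwindigkeit erhalten wir die Beschleunigung: a(t) = 4·exp(-2·t). Mit d/dt von a(t) finden wir j(t) = -8·exp(-2·t). Die Ableitung von dem Ruck ergibt den Snap: s(t) = 16·exp(-2·t). Wir haben den Snap s(t) = 16·exp(-2·t). Durch Einsetzen von t = log(4)/2: s(log(4)/2) = 4.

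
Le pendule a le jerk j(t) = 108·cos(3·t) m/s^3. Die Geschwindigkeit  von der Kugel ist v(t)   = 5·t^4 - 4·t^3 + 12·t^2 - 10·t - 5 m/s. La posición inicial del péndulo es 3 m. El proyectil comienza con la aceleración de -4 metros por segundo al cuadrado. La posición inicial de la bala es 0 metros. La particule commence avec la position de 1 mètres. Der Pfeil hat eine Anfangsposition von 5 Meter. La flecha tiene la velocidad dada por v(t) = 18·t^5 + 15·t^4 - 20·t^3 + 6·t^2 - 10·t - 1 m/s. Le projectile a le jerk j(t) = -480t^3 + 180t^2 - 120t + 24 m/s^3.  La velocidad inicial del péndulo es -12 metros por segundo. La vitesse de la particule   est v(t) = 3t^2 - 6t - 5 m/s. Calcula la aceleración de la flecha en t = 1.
Partiendo de la velocidad v(t) = 18·t^5 + 15·t^4 - 20·t^3 + 6·t^2 - 10·t - 1, tomamos 1 derivada. Tomando d/dt de v(t), encontramos a(t) = 90·t^4 + 60·t^3 - 60·t^2 + 12·t - 10. De la ecuación de la aceleración a(t) = 90·t^4 + 60·t^3 - 60·t^2 + 12·t - 10, sustituimos t = 1 para obtener a = 92.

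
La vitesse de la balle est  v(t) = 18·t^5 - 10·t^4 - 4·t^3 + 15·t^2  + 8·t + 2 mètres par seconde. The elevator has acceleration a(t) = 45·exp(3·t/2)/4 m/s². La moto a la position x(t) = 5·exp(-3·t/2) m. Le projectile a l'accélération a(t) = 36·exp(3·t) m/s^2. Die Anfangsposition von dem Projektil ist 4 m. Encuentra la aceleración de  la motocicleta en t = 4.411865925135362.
Debemos derivar nuestra ecuación de la posición x(t) = 5·exp(-3·t/2) 2 veces. Derivando la posición, obtenemos la velocidad: v(t) = -15·exp(-3·t/2)/2. Tomando d/dt de v(t), encontramos a(t) = 45·exp(-3·t/2)/4. Tenemos la aceleración a(t) = 45·exp(-3·t/2)/4. Sustituyendo t = 4.411865925135362: a(4.411865925135362) = 0.0150341536057823.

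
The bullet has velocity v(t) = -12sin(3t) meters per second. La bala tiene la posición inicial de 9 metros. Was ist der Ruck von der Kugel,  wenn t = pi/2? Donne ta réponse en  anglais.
Starting from velocity v(t) = -12·sin(3·t), we take 2 derivatives. Taking d/dt of v(t), we find a(t) = -36·cos(3·t). The derivative of acceleration gives jerk: j(t) = 108·sin(3·t). From the given jerk equation j(t) = 108·sin(3·t), we substitute t = pi/2 to get j = -108.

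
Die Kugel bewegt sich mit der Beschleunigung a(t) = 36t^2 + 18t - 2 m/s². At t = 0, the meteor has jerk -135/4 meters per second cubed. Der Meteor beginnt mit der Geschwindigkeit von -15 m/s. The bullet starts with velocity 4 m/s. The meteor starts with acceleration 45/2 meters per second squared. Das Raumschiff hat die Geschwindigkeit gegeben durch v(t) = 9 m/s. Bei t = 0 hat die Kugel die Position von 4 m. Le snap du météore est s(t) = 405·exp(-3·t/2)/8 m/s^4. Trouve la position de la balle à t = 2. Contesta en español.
Necesitamos integrar nuestra ecuación de la aceleración a(t) = 36·t^2 + 18·t - 2 2 veces. Integrando la aceleración y usando la condición inicial v(0) = 4, obtenemos v(t) = 12·t^3 + 9·t^2 - 2·t + 4. La antiderivada de la velocidad, con x(0) = 4, da la posición: x(t) = 3·t^4 + 3·t^3 - t^2 + 4·t + 4. Tenemos la posición x(t) = 3·t^4 + 3·t^3 - t^2 + 4·t + 4. Sustituyendo t = 2: x(2) = 80.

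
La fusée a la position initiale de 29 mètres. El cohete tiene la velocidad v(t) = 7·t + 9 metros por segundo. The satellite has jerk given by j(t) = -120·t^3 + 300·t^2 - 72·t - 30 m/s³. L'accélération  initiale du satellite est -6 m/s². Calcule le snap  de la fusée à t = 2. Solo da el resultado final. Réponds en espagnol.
El snap en t = 2 es s = 0.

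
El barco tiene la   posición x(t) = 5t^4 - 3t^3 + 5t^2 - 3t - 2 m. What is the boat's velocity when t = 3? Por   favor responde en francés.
En partant de la position x(t) = 5·t^4 - 3·t^3 + 5·t^2 - 3·t - 2, nous prenons 1 dérivée. La dérivée de la position donne la vitesse: v(t) = 20·t^3 - 9·t^2 + 10·t - 3. De l'équation de la vitesse v(t) = 20·t^3 - 9·t^2 + 10·t - 3, nous substituons t = 3 pour obtenir v = 486.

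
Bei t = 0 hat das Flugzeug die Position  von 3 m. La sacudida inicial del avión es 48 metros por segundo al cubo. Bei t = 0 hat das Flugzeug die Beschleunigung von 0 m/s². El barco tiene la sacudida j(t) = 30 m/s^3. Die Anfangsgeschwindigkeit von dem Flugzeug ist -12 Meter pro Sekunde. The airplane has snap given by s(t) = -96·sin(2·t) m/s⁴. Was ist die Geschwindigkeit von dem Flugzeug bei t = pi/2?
Wir müssen die Stammfunktion unserer Gleichung für den Snap s(t) = -96·sin(2·t) 3-mal finden. Die Stammfunktion von dem Snap ist der Ruck. Mit j(0) = 48 erhalten wir j(t) = 48·cos(2·t). Durch Integration von dem Ruck und Verwendung der Anfangsbedingung a(0) = 0, erhalten wir a(t) = 24·sin(2·t). Mit ∫a(t)dt und Anwendung von v(0) = -12, finden wir v(t) = -12·cos(2·t). Wir haben die Geschwindigkeit v(t) = -12·cos(2·t). Durch Einsetzen von t = pi/2: v(pi/2) = 12.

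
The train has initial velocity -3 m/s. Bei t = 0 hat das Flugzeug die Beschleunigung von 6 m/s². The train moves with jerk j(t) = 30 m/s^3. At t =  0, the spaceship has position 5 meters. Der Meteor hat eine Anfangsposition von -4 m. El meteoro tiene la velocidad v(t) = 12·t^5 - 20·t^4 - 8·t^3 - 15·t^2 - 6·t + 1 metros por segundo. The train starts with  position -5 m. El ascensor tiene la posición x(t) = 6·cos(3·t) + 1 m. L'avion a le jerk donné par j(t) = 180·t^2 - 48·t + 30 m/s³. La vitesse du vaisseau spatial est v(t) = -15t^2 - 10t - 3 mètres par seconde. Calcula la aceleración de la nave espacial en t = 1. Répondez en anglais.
We must differentiate our velocity equation v(t) = -15·t^2 - 10·t - 3 1 time. Differentiating velocity, we get acceleration: a(t) = -30·t - 10. Using a(t) = -30·t - 10 and substituting t = 1, we find a = -40.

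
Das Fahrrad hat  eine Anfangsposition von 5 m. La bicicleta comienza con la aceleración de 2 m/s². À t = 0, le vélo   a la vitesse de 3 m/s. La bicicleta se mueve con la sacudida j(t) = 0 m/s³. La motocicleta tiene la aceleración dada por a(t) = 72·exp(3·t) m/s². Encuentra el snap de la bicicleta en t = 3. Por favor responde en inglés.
To solve this, we need to take 1 derivative of our jerk equation j(t) = 0. Differentiating jerk, we get snap: s(t) = 0. Using s(t) = 0 and substituting t = 3, we find s = 0.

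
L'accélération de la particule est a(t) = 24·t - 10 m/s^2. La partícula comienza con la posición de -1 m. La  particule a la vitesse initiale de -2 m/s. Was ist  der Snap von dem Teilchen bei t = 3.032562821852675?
Ausgehend von der Beschleunigung a(t) = 24·t - 10, nehmen wir 2 Ableitungen. Mit d/dt von a(t) finden wir j(t) = 24. Mit d/dt von j(t) finden wir s(t) = 0. Aus der Gleichung für den Snap s(t) = 0, setzen wir t = 3.032562821852675 ein und erhalten s = 0.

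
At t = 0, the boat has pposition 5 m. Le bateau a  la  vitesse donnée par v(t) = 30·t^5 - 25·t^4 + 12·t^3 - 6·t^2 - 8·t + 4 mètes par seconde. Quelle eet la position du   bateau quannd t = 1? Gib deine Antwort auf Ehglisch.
To solve this, we need to take 1 integral of our velocity equation v(t) = 30·t^5 - 25·t^4 + 12·t^3 - 6·t^2 - 8·t + 4. Finding the integral of v(t) and using x(0) = 5: x(t) = 5·t^6 - 5·t^5 + 3·t^4 - 2·t^3 - 4·t^2 + 4·t + 5. Using x(t) = 5·t^6 - 5·t^5 + 3·t^4 - 2·t^3 - 4·t^2 + 4·t + 5 and substituting t = 1, we find x = 6.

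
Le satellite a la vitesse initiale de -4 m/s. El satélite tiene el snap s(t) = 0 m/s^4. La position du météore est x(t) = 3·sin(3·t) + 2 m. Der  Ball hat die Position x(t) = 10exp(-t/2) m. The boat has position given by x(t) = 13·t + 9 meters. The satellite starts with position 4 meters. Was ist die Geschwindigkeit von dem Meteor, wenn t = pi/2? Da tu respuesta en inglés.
To solve this, we need to take 1 derivative of our position equation x(t) = 3·sin(3·t) + 2. The derivative of position gives velocity: v(t) = 9·cos(3·t). We have velocity v(t) = 9·cos(3·t). Substituting t = pi/2: v(pi/2) = 0.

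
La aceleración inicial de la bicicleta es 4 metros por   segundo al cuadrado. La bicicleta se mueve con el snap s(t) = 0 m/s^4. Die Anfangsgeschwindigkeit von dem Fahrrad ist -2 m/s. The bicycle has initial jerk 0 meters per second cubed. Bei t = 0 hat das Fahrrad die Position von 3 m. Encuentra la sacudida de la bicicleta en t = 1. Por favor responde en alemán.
Um dies zu lösen, müssen wir 1 Integral unserer Gleichung für den Snap s(t) = 0 finden. Mit ∫s(t)dt und Anwendung von j(0) = 0, finden wir j(t) = 0. Aus der Gleichung für den Ruck j(t) = 0, setzen wir t = 1 ein und erhalten j = 0.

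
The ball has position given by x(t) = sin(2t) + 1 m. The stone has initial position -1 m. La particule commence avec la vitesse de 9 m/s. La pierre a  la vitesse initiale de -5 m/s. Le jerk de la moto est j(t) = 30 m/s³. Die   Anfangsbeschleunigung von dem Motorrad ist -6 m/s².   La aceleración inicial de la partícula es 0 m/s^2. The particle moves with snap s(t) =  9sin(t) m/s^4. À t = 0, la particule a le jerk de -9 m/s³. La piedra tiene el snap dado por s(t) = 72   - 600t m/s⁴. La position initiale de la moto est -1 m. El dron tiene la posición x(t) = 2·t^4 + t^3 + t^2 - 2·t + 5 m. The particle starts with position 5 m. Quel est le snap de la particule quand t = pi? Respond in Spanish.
Tenemos el snap s(t) = 9·sin(t). Sustituyendo t = pi: s(pi) = 0.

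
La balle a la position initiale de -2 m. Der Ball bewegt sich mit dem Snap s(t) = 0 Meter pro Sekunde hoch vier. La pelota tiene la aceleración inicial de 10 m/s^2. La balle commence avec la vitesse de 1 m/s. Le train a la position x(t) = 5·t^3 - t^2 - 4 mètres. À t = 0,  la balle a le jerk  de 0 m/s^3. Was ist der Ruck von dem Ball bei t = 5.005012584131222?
Wir müssen unsere Gleichung für den Snap s(t) = 0 1-mal integrieren. Das Integral von dem Snap, mit j(0) = 0, ergibt den Ruck: j(t) = 0. Aus der Gleichung für den Ruck j(t) = 0, setzen wir t = 5.005012584131222 ein und erhalten j = 0.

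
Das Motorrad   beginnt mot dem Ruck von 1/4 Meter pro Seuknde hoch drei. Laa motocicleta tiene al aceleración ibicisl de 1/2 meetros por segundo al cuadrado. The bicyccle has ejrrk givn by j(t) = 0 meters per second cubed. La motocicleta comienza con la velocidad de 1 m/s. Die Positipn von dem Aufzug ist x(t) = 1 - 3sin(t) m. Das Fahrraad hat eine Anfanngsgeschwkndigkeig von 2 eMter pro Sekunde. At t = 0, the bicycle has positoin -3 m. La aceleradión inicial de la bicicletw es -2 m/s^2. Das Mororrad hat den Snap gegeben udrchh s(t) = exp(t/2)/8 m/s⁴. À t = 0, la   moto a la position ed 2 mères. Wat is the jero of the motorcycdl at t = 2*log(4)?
We must find the integral of our snap equation s(t) = exp(t/2)/8 1 time. The integral of snap is jerk. Using j(0) = 1/4, we get j(t) = exp(t/2)/4. We have jerk j(t) = exp(t/2)/4. Substituting t = 2*log(4): j(2*log(4)) = 1.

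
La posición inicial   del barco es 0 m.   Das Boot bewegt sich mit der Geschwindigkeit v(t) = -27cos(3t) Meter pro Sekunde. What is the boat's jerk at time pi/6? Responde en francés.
Nous devons dériver notre équation de la vitesse v(t) = -27·cos(3·t) 2 fois. En dérivant la vitesse, nous obtenons l'accélération: a(t) = 81·sin(3·t). En prenant d/dt de a(t), nous trouvons j(t) = 243·cos(3·t). De l'équation du jerk j(t) = 243·cos(3·t), nous substituons t = pi/6 pour obtenir j = 0.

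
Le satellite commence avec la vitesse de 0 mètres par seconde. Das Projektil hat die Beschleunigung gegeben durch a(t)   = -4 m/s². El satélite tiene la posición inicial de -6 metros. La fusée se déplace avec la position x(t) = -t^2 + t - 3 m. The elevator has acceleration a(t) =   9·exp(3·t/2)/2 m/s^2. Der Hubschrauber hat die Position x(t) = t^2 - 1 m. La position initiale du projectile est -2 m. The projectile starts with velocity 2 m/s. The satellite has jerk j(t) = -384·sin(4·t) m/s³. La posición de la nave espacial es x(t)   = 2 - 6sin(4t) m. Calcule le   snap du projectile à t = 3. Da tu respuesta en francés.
Nous devons dériver notre équation de l'accélération a(t) = -4 2 fois. En prenant d/dt de a(t), nous trouvons j(t) = 0. En dérivant le jerk, nous obtenons le snap: s(t) = 0. En utilisant s(t) = 0 et en substituant t = 3, nous trouvons s = 0.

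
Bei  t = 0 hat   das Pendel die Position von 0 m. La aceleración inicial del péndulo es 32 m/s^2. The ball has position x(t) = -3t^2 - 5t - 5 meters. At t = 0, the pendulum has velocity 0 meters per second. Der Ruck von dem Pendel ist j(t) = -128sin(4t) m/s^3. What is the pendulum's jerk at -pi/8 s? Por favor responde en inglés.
From the given jerk equation j(t) = -128·sin(4·t), we substitute t = -pi/8 to get j = 128.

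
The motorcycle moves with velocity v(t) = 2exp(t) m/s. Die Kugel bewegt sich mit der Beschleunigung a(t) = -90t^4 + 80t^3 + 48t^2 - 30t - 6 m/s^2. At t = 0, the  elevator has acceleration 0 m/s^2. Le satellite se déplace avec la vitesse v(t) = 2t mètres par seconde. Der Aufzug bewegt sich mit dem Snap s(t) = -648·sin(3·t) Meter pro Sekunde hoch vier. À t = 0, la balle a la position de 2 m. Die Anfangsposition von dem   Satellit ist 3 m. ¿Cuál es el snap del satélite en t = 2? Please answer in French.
Pour résoudre ceci, nous devons prendre 3 dérivées de notre équation de la vitesse v(t) = 2·t. En dérivant la vitesse, nous obtenons l'accélération: a(t) = 2. En dérivant l'accélération, nous obtenons le jerk: j(t) = 0. En dérivant le jerk, nous obtenons le snap: s(t) = 0. De l'équation du snap s(t) = 0, nous substituons t = 2 pour obtenir s = 0.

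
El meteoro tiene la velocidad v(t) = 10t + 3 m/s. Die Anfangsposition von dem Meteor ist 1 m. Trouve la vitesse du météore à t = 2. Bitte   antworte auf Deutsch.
Wir haben die Geschwindigkeit v(t) = 10·t + 3. Durch Einsetzen von t = 2: v(2) = 23.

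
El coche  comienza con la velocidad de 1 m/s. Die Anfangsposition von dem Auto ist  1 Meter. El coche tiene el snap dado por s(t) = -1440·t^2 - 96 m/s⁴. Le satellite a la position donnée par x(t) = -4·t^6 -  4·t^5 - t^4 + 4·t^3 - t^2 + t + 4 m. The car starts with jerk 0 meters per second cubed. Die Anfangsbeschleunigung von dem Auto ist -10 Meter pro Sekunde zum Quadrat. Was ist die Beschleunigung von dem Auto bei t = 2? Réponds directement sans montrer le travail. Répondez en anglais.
At t = 2, a = -2122.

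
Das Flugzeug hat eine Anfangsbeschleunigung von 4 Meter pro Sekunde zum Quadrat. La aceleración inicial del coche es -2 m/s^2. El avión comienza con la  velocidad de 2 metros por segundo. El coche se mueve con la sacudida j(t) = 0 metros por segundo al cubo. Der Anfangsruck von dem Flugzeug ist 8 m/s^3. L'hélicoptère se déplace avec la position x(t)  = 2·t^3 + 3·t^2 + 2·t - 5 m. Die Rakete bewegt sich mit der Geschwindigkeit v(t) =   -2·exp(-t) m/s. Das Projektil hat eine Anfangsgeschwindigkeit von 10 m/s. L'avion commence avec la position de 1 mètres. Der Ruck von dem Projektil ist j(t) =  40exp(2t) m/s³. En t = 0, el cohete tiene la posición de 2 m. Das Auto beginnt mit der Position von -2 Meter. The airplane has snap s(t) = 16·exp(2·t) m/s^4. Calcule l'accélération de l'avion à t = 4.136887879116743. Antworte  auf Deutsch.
Um dies zu lösen, müssen wir 2 Integrale unserer Gleichung für den Snap s(t) = 16·exp(2·t) finden. Mit ∫s(t)dt und Anwendung von j(0) = 8, finden wir j(t) = 8·exp(2·t). Mit ∫j(t)dt und Anwendung von a(0) = 4, finden wir a(t) = 4·exp(2·t). Wir haben die Beschleunigung a(t) = 4·exp(2·t). Durch Einsetzen von t = 4.136887879116743: a(4.136887879116743) = 15678.8840227550.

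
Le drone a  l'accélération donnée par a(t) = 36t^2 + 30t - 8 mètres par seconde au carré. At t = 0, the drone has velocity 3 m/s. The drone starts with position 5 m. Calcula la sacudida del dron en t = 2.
Debemos derivar nuestra ecuación de la aceleración a(t) = 36·t^2 + 30·t - 8 1 vez. Derivando la aceleración, obtenemos la sacudida: j(t) = 72·t + 30. Usando j(t) = 72·t + 30 y sustituyendo t = 2, encontramos j = 174.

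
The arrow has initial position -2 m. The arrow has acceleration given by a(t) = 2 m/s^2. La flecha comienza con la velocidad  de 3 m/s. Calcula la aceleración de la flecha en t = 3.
Usando a(t) = 2 y sustituyendo t = 3, encontramos a = 2.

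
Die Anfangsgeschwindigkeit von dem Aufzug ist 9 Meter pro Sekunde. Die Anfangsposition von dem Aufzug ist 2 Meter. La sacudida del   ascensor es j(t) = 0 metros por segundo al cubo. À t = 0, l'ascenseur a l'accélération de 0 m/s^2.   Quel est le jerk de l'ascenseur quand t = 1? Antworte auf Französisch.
De l'équation du jerk j(t) = 0, nous substituons t = 1 pour obtenir j = 0.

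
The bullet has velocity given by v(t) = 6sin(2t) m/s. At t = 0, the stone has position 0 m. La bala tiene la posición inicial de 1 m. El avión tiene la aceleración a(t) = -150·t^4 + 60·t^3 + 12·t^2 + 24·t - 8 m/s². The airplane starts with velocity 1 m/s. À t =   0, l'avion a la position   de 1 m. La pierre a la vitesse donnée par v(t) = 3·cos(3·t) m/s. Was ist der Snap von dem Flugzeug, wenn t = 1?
Wir müssen unsere Gleichung für die Beschleunigung a(t) = -150·t^4 + 60·t^3 + 12·t^2 + 24·t - 8 2-mal ableiten. Die Ableitung von der Beschleunigung ergibt den Ruck: j(t) = -600·t^3 + 180·t^2 + 24·t + 24. Mit d/dt von j(t) finden wir s(t) = -1800·t^2 + 360·t + 24. Wir haben den Snap s(t) = -1800·t^2 + 360·t + 24. Durch Einsetzen von t = 1: s(1) = -1416.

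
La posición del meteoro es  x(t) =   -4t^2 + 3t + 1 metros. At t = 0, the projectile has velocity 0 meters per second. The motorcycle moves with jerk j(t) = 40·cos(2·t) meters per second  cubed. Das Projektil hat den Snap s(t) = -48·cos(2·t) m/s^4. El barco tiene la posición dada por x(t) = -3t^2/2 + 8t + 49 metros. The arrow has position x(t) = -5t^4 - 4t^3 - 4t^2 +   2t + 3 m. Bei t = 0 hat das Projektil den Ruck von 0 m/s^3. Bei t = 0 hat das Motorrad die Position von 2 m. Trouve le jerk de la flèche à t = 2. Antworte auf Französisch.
Pour résoudre ceci, nous devons prendre 3 dérivées de notre équation de la position x(t) = -5·t^4 - 4·t^3 - 4·t^2 + 2·t + 3. En dérivant la position, nous obtenons la vitesse: v(t) = -20·t^3 - 12·t^2 - 8·t + 2. En prenant d/dt de v(t), nous trouvons a(t) = -60·t^2 - 24·t - 8. En dérivant l'accélération, nous obtenons le jerk: j(t) = -120·t - 24. En utilisant j(t) = -120·t - 24 et en substituant t = 2, nous trouvons j = -264.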